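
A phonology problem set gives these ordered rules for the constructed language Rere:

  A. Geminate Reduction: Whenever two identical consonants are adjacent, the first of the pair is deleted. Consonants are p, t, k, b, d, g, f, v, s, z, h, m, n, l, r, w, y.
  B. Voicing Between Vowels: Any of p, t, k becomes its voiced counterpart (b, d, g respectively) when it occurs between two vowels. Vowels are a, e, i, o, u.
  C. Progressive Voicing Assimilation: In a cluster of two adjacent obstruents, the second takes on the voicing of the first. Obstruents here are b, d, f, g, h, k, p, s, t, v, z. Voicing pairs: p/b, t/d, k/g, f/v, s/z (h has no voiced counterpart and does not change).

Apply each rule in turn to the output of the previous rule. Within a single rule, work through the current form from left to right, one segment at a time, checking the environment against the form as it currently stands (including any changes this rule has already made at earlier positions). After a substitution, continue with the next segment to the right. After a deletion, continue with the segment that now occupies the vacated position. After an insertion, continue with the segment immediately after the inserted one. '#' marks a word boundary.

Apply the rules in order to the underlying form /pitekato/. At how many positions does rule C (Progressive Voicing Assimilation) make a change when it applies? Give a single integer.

A Geminate Reduction: no change — [pitekato]
B Voicing Between Vowels: [pitekato] → [pidegado]
C Progressive Voicing Assimilation: no change — [pidegado]
Rule C changed 0 position(s).

0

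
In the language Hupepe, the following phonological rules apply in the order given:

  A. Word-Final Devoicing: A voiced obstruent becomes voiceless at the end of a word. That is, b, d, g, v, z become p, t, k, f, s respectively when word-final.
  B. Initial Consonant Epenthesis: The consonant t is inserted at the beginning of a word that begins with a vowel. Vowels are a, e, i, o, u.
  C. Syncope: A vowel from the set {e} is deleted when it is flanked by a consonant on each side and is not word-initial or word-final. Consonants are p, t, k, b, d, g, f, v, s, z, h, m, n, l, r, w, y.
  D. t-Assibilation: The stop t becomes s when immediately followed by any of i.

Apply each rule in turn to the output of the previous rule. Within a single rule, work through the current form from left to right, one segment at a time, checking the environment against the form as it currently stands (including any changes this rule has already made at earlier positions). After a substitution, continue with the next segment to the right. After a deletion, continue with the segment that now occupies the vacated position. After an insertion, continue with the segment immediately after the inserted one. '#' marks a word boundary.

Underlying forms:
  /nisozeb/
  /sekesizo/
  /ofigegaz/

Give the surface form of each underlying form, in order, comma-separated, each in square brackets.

[nisozp], [sksizo], [tofiggas]

/nisozeb/:
  A Word-Final Devoicing: [nisozeb] → [nisozep]
  B Initial Consonant Epenthesis: no change — [nisozep]
  C Syncope: [nisozep] → [nisozp]
  D t-Assibilation: no change — [nisozp]
/sekesizo/:
  A Word-Final Devoicing: no change — [sekesizo]
  B Initial Consonant Epenthesis: no change — [sekesizo]
  C Syncope: [sekesizo] → [sksizo]
  D t-Assibilation: no change — [sksizo]
/ofigegaz/:
  A Word-Final Devoicing: [ofigegaz] → [ofigegas]
  B Initial Consonant Epenthesis: [ofigegas] → [tofigegas]
  C Syncope: [tofigegas] → [tofiggas]
  D t-Assibilation: no change — [tofiggas]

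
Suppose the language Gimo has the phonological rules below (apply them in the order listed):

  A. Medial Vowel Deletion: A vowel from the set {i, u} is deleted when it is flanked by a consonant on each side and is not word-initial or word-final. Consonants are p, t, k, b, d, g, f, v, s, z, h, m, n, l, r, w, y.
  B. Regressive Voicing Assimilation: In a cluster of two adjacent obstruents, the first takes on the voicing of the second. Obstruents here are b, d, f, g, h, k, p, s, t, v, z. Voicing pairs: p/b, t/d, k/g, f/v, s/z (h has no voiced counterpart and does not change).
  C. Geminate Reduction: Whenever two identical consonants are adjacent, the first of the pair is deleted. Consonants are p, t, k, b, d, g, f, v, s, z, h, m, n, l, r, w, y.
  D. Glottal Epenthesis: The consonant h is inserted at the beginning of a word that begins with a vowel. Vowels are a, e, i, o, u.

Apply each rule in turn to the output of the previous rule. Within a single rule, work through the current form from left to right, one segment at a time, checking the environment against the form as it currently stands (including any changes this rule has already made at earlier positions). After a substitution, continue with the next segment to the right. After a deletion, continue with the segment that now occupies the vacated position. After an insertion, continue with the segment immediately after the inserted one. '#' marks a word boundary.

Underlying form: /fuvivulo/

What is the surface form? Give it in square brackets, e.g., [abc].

A Medial Vowel Deletion: [fuvivulo] → [fvvlo]
B Regressive Voicing Assimilation: [fvvlo] → [vvvlo]
C Geminate Reduction: [vvvlo] → [vlo]
D Glottal Epenthesis: no change — [vlo]

[vlo]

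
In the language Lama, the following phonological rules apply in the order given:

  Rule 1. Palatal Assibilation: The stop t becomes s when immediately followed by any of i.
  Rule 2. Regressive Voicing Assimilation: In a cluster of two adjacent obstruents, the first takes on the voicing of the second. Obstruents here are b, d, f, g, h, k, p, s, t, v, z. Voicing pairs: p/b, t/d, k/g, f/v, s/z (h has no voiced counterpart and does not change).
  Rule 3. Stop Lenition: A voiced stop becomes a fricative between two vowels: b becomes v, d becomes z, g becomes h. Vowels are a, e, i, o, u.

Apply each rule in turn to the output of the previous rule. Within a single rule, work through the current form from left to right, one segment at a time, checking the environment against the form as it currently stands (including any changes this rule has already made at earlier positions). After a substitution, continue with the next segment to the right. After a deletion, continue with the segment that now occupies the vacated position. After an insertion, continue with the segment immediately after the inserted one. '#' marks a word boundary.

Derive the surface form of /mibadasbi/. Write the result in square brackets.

Rule 1 Palatal Assibilation: no change — [mibadasbi]
Rule 2 Regressive Voicing Assimilation: [mibadasbi] → [mibadazbi]
Rule 3 Stop Lenition: [mibadazbi] → [mivazazbi]

[mivazazbi]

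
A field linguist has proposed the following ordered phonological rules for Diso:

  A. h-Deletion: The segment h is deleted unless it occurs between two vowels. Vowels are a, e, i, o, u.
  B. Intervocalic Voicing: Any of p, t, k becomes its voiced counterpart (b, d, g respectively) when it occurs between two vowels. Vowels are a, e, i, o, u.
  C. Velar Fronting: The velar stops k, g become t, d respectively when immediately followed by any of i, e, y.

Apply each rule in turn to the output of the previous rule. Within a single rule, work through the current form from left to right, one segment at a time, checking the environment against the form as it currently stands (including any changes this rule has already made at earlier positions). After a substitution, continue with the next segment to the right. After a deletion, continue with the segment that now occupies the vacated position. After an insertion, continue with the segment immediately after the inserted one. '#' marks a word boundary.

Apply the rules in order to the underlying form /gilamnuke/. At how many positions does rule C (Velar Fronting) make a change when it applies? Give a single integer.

A h-Deletion: no change — [gilamnuke]
B Intervocalic Voicing: [gilamnuke] → [gilamnuge]
C Velar Fronting: [gilamnuge] → [dilamnude]
Rule C changed 2 position(s).

2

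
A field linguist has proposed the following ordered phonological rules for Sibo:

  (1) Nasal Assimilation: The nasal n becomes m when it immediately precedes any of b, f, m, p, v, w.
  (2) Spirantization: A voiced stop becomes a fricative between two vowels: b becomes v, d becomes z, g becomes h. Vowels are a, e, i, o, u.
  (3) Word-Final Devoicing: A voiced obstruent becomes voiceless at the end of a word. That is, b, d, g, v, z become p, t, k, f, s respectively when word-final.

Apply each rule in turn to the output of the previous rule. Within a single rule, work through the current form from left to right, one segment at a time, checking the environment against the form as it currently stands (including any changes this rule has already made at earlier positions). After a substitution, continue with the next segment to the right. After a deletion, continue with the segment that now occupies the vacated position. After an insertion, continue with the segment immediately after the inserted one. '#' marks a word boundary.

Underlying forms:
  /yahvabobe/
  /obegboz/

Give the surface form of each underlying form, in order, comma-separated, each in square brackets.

/yahvabobe/:
  (1) Nasal Assimilation: no change — [yahvabobe]
  (2) Spirantization: [yahvabobe] → [yahvavove]
  (3) Word-Final Devoicing: no change — [yahvavove]
/obegboz/:
  (1) Nasal Assimilation: no change — [obegboz]
  (2) Spirantization: [obegboz] → [ovegboz]
  (3) Word-Final Devoicing: [ovegboz] → [ovegbos]

[yahvavove], [ovegbos]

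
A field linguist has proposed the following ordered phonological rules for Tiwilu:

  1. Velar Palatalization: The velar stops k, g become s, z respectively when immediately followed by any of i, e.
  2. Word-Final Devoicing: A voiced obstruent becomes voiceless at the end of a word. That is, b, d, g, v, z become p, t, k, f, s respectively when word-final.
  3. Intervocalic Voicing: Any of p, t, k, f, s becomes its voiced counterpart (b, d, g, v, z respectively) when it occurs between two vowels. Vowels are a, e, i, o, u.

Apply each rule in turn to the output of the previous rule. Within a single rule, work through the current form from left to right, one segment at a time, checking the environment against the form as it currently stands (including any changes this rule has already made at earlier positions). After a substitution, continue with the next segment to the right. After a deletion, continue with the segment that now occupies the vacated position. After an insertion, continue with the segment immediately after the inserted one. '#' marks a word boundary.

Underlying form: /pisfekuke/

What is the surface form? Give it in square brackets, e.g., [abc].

[pisfeguze]

1 Velar Palatalization: [pisfekuke] → [pisfekuse]
2 Word-Final Devoicing: no change — [pisfekuse]
3 Intervocalic Voicing: [pisfekuse] → [pisfeguze]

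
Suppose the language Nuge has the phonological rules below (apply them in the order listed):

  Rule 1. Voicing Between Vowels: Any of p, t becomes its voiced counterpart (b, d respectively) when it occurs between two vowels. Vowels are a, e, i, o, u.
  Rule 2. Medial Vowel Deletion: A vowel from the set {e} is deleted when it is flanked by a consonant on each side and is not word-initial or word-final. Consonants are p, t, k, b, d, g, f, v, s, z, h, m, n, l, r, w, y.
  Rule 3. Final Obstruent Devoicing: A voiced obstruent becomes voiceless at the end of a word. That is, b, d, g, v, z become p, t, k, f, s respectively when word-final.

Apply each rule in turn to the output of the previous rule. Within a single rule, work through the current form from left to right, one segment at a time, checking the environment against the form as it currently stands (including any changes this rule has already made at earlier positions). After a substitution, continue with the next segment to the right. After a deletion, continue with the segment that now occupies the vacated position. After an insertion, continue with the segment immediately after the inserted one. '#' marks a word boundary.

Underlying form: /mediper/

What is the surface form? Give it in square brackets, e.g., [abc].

Rule 1 Voicing Between Vowels: [mediper] → [mediber]
Rule 2 Medial Vowel Deletion: [mediber] → [mdibr]
Rule 3 Final Obstruent Devoicing: no change — [mdibr]

[mdibr]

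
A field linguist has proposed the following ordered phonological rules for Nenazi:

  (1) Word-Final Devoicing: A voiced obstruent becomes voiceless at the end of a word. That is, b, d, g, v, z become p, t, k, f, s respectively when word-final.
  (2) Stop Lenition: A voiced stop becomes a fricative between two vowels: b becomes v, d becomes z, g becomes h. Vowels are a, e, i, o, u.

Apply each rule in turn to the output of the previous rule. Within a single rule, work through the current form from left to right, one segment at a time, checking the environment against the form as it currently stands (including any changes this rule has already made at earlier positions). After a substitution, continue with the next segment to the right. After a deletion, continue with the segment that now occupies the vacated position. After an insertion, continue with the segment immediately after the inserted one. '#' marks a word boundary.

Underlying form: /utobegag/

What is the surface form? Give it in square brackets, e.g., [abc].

[utovehak]

(1) Word-Final Devoicing: [utobegag] → [utobegak]
(2) Stop Lenition: [utobegak] → [utovehak]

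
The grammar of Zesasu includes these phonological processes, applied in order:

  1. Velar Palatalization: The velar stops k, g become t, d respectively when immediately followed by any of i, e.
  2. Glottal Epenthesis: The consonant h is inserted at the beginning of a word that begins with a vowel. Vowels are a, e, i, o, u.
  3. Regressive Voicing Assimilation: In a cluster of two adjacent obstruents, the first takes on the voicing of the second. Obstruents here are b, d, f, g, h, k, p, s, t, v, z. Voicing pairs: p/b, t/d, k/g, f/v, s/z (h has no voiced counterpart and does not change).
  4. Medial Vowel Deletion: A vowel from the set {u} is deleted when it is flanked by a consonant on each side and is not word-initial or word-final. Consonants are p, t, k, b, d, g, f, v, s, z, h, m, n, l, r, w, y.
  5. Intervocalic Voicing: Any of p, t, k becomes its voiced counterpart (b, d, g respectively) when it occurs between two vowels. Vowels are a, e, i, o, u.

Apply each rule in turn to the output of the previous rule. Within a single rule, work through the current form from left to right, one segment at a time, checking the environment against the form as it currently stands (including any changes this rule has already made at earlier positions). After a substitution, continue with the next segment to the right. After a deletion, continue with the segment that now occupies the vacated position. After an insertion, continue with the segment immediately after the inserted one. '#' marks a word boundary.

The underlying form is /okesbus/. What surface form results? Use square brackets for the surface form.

1 Velar Palatalization: [okesbus] → [otesbus]
2 Glottal Epenthesis: [otesbus] → [hotesbus]
3 Regressive Voicing Assimilation: [hotesbus] → [hotezbus]
4 Medial Vowel Deletion: [hotezbus] → [hotezbs]
5 Intervocalic Voicing: [hotezbs] → [hodezbs]

[hodezbs]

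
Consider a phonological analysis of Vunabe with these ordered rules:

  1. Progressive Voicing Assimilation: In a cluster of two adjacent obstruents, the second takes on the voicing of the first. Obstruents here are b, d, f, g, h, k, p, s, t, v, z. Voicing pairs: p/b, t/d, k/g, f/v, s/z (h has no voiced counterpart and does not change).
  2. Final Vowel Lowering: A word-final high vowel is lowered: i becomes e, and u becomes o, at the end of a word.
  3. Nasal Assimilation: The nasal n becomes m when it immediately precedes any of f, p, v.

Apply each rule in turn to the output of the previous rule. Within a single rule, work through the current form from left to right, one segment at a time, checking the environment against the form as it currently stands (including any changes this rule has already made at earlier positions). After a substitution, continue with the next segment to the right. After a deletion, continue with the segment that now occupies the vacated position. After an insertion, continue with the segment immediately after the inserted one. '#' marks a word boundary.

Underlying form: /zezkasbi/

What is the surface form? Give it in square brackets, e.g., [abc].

1 Progressive Voicing Assimilation: [zezkasbi] → [zezgaspi]
2 Final Vowel Lowering: [zezgaspi] → [zezgaspe]
3 Nasal Assimilation: no change — [zezgaspe]

[zezgaspe]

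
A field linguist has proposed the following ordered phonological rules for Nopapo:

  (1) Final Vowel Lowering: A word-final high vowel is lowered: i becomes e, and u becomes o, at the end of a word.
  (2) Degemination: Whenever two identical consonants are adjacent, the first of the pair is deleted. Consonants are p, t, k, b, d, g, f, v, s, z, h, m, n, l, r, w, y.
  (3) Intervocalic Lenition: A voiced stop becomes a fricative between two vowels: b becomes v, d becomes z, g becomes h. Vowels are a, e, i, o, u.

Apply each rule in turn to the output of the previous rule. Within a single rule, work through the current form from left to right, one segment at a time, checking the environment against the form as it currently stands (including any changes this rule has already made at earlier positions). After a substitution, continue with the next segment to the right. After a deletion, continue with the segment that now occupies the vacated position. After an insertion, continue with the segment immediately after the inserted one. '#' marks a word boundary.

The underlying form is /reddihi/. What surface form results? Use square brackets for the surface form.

(1) Final Vowel Lowering: [reddihi] → [reddihe]
(2) Degemination: [reddihe] → [redihe]
(3) Intervocalic Lenition: [redihe] → [rezihe]

[rezihe]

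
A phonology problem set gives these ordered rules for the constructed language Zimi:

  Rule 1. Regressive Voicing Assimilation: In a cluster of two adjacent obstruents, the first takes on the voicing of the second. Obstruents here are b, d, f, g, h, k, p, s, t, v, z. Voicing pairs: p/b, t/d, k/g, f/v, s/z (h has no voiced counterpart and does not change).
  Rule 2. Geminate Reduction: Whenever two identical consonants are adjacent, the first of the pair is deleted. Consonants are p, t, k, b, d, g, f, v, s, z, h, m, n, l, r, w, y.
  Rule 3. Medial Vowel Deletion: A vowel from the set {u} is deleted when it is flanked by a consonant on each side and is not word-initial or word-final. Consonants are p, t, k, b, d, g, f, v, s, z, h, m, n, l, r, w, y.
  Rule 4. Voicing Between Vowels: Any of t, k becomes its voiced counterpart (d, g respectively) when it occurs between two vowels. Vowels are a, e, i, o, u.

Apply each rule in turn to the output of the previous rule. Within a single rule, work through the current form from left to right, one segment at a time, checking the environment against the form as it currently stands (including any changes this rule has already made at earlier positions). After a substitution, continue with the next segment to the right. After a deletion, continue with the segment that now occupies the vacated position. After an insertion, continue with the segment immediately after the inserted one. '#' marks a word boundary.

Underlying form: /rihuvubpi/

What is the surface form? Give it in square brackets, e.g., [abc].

Rule 1 Regressive Voicing Assimilation: [rihuvubpi] → [rihuvuppi]
Rule 2 Geminate Reduction: [rihuvuppi] → [rihuvupi]
Rule 3 Medial Vowel Deletion: [rihuvupi] → [rihvpi]
Rule 4 Voicing Between Vowels: no change — [rihvpi]

[rihvpi]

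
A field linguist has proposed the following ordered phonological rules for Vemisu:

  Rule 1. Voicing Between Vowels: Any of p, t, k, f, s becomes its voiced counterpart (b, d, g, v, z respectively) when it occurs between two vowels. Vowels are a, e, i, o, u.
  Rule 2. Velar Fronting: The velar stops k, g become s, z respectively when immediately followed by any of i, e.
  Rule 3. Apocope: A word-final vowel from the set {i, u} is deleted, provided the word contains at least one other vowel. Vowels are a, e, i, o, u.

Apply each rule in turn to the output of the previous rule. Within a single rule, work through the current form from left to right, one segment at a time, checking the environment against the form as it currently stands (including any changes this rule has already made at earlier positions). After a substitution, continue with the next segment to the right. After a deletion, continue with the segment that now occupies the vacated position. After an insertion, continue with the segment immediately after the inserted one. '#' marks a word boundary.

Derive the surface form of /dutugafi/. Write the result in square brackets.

[dudugav]

Rule 1 Voicing Between Vowels: [dutugafi] → [dudugavi]
Rule 2 Velar Fronting: no change — [dudugavi]
Rule 3 Apocope: [dudugavi] → [dudugav]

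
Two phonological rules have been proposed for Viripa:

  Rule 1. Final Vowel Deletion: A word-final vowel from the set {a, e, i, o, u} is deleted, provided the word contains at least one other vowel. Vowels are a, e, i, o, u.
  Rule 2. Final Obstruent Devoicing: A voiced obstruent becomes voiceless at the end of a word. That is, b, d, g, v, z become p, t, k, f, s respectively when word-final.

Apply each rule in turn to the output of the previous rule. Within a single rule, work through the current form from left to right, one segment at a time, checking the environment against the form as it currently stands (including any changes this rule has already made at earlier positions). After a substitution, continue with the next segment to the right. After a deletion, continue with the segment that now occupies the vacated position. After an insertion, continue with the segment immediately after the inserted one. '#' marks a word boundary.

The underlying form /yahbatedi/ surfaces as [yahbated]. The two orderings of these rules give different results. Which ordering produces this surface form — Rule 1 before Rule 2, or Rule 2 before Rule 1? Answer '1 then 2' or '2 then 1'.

Order 1 then 2:
  1 Final Vowel Deletion: [yahbatedi] → [yahbated]
  2 Final Obstruent Devoicing: [yahbated] → [yahbatet]
  result: [yahbatet]
Order 2 then 1:
  2 Final Obstruent Devoicing: no change — [yahbatedi]
  1 Final Vowel Deletion: [yahbatedi] → [yahbated]
  result: [yahbated]

2 then 1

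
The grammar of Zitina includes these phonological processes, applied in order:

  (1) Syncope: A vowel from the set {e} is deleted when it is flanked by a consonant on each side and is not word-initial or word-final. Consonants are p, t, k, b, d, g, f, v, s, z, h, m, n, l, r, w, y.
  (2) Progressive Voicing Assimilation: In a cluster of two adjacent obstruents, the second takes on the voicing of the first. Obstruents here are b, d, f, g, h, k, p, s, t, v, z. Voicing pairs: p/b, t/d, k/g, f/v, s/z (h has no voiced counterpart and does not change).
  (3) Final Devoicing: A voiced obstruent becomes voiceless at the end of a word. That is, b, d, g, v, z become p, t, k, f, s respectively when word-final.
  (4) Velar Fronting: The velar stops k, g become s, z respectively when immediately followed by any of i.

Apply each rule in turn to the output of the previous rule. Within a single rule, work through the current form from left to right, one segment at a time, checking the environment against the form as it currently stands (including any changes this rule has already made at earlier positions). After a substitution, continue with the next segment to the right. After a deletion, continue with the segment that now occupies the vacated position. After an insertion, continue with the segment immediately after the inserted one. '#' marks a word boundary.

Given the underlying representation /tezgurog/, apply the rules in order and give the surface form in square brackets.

(1) Syncope: [tezgurog] → [tzgurog]
(2) Progressive Voicing Assimilation: [tzgurog] → [tskurog]
(3) Final Devoicing: [tskurog] → [tskurok]
(4) Velar Fronting: no change — [tskurok]

[tskurok]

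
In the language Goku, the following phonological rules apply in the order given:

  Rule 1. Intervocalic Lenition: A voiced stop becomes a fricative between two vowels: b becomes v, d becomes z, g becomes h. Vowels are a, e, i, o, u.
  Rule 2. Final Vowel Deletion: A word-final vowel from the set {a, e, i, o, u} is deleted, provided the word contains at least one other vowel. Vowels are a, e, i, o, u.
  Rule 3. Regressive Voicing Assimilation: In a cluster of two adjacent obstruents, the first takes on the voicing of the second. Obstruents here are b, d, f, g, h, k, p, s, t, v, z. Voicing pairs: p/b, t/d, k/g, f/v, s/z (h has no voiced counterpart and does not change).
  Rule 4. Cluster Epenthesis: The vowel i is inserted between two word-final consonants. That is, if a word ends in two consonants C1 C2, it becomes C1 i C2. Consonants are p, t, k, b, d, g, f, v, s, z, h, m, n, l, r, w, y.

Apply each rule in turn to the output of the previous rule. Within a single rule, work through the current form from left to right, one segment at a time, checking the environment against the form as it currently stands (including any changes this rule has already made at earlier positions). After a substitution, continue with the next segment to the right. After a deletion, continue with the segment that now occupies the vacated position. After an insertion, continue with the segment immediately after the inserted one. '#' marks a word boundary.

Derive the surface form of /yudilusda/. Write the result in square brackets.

Rule 1 Intervocalic Lenition: [yudilusda] → [yuzilusda]
Rule 2 Final Vowel Deletion: [yuzilusda] → [yuzilusd]
Rule 3 Regressive Voicing Assimilation: [yuzilusd] → [yuziluzd]
Rule 4 Cluster Epenthesis: [yuziluzd] → [yuziluzid]

[yuziluzid]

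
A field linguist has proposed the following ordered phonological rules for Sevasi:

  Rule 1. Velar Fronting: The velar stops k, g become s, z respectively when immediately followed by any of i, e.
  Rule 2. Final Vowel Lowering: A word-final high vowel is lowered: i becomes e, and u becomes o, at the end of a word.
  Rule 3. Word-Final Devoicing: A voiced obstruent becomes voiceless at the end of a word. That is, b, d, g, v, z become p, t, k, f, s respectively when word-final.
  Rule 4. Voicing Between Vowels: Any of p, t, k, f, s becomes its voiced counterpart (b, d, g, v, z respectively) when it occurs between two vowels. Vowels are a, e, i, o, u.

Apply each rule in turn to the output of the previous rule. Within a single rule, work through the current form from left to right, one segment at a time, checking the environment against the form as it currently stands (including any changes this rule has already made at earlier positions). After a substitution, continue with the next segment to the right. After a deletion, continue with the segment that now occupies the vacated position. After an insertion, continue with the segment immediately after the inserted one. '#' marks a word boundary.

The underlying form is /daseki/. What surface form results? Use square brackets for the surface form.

[dazeze]

Rule 1 Velar Fronting: [daseki] → [dasesi]
Rule 2 Final Vowel Lowering: [dasesi] → [dasese]
Rule 3 Word-Final Devoicing: no change — [dasese]
Rule 4 Voicing Between Vowels: [dasese] → [dazeze]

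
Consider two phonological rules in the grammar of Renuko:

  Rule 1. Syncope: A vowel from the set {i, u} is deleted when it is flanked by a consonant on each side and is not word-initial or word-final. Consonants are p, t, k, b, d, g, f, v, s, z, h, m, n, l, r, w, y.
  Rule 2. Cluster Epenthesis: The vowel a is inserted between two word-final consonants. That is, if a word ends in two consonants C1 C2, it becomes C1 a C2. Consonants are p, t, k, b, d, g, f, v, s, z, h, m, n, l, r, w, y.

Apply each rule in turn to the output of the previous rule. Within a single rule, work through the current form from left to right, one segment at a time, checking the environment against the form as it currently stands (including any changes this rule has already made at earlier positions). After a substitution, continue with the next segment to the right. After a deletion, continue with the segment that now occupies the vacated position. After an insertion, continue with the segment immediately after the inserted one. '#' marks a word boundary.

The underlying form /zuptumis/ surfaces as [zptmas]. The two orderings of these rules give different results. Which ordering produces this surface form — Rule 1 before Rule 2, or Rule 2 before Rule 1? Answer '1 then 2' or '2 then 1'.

Order 1 then 2:
  1 Syncope: [zuptumis] → [zptms]
  2 Cluster Epenthesis: [zptms] → [zptmas]
  result: [zptmas]
Order 2 then 1:
  2 Cluster Epenthesis: no change — [zuptumis]
  1 Syncope: [zuptumis] → [zptms]
  result: [zptms]

1 then 2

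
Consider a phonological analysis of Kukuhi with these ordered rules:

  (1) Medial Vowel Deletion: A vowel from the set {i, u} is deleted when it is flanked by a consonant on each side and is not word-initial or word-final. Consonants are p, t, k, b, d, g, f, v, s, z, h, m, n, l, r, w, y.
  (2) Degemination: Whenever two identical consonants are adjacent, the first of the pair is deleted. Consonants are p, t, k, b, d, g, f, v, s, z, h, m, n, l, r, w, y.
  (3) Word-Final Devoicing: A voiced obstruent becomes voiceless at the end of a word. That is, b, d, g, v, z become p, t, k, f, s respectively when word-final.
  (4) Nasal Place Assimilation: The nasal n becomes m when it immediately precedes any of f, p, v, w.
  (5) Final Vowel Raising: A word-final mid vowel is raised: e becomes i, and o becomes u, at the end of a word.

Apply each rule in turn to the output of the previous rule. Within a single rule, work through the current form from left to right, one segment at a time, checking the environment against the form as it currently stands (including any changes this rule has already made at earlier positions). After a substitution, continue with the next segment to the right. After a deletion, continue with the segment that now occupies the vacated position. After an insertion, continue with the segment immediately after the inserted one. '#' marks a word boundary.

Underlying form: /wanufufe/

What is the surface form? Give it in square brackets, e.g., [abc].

(1) Medial Vowel Deletion: [wanufufe] → [wanffe]
(2) Degemination: [wanffe] → [wanfe]
(3) Word-Final Devoicing: no change — [wanfe]
(4) Nasal Place Assimilation: [wanfe] → [wamfe]
(5) Final Vowel Raising: [wamfe] → [wamfi]

[wamfi]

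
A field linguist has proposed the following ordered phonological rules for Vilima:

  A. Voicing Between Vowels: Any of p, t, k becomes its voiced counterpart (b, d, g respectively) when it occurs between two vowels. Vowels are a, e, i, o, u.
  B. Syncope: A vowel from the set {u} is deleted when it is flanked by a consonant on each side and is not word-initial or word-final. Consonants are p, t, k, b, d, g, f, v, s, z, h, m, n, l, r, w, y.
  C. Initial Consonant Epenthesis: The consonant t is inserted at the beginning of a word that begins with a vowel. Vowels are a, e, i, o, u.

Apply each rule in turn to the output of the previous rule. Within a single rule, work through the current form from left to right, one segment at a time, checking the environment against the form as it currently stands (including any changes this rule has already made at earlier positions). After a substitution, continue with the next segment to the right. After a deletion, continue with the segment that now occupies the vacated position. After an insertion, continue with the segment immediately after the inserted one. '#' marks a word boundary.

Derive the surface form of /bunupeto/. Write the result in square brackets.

[bnbedo]

A Voicing Between Vowels: [bunupeto] → [bunubedo]
B Syncope: [bunubedo] → [bnbedo]
C Initial Consonant Epenthesis: no change — [bnbedo]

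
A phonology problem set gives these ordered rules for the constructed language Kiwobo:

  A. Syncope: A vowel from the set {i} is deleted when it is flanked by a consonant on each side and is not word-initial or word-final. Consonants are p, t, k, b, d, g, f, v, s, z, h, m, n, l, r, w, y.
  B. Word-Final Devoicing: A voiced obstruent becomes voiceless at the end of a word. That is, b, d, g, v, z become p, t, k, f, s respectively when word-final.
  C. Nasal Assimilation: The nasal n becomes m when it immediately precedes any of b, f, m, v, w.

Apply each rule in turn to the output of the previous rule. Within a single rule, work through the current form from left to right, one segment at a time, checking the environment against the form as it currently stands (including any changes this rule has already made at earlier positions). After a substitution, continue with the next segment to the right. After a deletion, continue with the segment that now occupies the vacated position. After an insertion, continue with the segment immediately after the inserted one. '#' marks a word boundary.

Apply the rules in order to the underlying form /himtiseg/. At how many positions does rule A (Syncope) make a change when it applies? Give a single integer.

2

A Syncope: [himtiseg] → [hmtseg]
B Word-Final Devoicing: [hmtseg] → [hmtsek]
C Nasal Assimilation: no change — [hmtsek]
Rule A changed 2 position(s).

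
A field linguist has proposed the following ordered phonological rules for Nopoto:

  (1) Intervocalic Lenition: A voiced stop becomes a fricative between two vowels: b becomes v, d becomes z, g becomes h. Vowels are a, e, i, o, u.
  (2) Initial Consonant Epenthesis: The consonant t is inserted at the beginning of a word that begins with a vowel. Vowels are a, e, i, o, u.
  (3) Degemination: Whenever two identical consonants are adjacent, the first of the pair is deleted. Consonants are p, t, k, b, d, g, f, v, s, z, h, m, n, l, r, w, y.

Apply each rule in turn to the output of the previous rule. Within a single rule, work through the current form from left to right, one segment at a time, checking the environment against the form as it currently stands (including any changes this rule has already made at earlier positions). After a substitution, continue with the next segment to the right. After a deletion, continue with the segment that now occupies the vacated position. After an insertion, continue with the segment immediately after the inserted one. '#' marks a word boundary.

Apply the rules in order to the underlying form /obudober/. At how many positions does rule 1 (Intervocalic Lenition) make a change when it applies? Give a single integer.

3

(1) Intervocalic Lenition: [obudober] → [ovuzover]
(2) Initial Consonant Epenthesis: [ovuzover] → [tovuzover]
(3) Degemination: no change — [tovuzover]
Rule 1 changed 3 position(s).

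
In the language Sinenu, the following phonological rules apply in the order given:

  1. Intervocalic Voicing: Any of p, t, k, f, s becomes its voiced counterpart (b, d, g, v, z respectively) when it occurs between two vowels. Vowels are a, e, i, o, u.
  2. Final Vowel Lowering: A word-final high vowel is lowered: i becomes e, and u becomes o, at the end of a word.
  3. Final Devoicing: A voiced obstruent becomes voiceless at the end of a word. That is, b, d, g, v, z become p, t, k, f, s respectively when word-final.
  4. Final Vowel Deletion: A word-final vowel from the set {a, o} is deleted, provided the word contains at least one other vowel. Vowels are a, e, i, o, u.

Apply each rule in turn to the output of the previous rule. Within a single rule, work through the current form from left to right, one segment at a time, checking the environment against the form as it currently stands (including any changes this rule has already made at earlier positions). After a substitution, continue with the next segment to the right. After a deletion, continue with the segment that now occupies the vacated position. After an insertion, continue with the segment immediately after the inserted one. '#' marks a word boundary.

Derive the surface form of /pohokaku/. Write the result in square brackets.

[pohogag]

1 Intervocalic Voicing: [pohokaku] → [pohogagu]
2 Final Vowel Lowering: [pohogagu] → [pohogago]
3 Final Devoicing: no change — [pohogago]
4 Final Vowel Deletion: [pohogago] → [pohogag]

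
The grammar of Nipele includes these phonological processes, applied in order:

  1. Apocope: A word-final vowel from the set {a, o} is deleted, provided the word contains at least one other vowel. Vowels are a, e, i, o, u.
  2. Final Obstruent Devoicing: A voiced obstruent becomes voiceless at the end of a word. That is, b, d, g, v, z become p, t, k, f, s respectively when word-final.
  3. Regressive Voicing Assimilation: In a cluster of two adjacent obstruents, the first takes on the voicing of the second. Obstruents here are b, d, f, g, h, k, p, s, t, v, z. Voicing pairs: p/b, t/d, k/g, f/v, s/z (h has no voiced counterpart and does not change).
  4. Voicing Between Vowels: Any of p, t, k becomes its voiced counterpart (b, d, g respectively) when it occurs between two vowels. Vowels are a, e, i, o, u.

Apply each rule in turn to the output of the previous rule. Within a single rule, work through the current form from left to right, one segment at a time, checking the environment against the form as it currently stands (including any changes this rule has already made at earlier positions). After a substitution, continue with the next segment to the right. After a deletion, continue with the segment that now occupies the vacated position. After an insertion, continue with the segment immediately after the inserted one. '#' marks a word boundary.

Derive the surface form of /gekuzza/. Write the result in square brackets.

[geguss]

1 Apocope: [gekuzza] → [gekuzz]
2 Final Obstruent Devoicing: [gekuzz] → [gekuzs]
3 Regressive Voicing Assimilation: [gekuzs] → [gekuss]
4 Voicing Between Vowels: [gekuss] → [geguss]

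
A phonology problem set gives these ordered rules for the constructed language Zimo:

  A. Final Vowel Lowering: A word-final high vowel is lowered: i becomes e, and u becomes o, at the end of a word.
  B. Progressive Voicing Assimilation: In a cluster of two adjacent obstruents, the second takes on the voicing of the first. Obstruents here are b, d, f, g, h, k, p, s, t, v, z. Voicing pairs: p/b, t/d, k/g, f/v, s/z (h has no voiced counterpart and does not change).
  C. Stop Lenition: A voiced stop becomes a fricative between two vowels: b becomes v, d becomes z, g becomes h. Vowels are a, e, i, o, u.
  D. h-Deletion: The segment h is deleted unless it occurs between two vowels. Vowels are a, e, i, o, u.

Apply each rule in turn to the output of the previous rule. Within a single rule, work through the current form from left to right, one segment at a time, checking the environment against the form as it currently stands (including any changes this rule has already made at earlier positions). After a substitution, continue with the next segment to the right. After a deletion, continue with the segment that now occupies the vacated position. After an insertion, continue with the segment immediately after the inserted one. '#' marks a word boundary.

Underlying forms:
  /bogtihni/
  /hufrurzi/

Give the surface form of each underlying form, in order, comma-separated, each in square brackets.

[bogdine], [ufrurze]

/bogtihni/:
  A Final Vowel Lowering: [bogtihni] → [bogtihne]
  B Progressive Voicing Assimilation: [bogtihne] → [bogdihne]
  C Stop Lenition: no change — [bogdihne]
  D h-Deletion: [bogdihne] → [bogdine]
/hufrurzi/:
  A Final Vowel Lowering: [hufrurzi] → [hufrurze]
  B Progressive Voicing Assimilation: no change — [hufrurze]
  C Stop Lenition: no change — [hufrurze]
  D h-Deletion: [hufrurze] → [ufrurze]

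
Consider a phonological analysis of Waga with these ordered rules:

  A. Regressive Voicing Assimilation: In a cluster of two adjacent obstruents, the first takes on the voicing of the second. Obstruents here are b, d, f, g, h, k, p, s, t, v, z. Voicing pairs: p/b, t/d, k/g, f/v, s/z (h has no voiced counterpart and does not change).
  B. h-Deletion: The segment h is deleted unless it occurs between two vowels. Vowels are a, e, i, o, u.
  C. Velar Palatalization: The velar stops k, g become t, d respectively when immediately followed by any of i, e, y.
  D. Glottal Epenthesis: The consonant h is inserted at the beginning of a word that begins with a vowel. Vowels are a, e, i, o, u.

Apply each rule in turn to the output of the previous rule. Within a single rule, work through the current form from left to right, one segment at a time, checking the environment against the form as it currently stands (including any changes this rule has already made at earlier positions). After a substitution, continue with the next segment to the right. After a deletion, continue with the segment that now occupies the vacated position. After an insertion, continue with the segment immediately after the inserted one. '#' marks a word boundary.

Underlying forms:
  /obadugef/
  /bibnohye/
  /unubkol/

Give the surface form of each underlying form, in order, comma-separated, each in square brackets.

[hobadudef], [bibnoye], [hunupkol]

/obadugef/:
  A Regressive Voicing Assimilation: no change — [obadugef]
  B h-Deletion: no change — [obadugef]
  C Velar Palatalization: [obadugef] → [obadudef]
  D Glottal Epenthesis: [obadudef] → [hobadudef]
/bibnohye/:
  A Regressive Voicing Assimilation: no change — [bibnohye]
  B h-Deletion: [bibnohye] → [bibnoye]
  C Velar Palatalization: no change — [bibnoye]
  D Glottal Epenthesis: no change — [bibnoye]
/unubkol/:
  A Regressive Voicing Assimilation: [unubkol] → [unupkol]
  B h-Deletion: no change — [unupkol]
  C Velar Palatalization: no change — [unupkol]
  D Glottal Epenthesis: [unupkol] → [hunupkol]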